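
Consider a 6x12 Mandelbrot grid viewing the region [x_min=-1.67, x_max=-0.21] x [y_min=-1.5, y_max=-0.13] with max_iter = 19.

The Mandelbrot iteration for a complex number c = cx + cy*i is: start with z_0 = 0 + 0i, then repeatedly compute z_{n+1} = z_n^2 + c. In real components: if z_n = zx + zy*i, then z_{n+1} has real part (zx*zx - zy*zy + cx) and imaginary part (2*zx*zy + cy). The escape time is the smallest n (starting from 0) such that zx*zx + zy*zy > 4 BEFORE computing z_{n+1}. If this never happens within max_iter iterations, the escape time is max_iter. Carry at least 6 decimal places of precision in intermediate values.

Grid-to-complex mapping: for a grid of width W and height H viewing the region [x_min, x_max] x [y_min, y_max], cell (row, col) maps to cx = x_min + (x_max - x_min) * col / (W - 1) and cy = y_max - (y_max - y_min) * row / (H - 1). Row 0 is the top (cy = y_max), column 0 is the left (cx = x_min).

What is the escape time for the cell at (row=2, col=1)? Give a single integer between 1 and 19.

z_0 = 0 + 0i, c = -1.3780 + -0.3791i
Iter 1: z = -1.3780 + -0.3791i, |z|^2 = 2.0426
Iter 2: z = 0.3772 + 0.6657i, |z|^2 = 0.5854
Iter 3: z = -1.6789 + 0.1231i, |z|^2 = 2.8338
Iter 4: z = 1.4255 + -0.7923i, |z|^2 = 2.6597
Iter 5: z = 0.0262 + -2.6379i, |z|^2 = 6.9594
Escaped at iteration 5

Answer: 5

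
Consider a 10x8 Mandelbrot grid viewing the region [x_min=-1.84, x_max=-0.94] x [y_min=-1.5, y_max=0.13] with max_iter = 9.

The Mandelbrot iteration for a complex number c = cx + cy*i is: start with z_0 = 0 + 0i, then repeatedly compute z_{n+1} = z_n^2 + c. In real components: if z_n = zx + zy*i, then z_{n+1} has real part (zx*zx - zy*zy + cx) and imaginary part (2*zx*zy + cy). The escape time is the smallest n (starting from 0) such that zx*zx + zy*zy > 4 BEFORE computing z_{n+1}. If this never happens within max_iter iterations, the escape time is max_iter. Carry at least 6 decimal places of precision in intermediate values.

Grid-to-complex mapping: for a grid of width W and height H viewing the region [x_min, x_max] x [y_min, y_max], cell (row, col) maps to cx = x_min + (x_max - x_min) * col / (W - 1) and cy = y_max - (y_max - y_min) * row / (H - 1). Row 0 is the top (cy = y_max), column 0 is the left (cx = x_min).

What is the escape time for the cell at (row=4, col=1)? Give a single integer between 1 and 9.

Answer: 2

Derivation:
z_0 = 0 + 0i, c = -1.7400 + -0.8014i
Iter 1: z = -1.7400 + -0.8014i, |z|^2 = 3.6699
Iter 2: z = 0.6453 + 1.9875i, |z|^2 = 4.3668
Escaped at iteration 2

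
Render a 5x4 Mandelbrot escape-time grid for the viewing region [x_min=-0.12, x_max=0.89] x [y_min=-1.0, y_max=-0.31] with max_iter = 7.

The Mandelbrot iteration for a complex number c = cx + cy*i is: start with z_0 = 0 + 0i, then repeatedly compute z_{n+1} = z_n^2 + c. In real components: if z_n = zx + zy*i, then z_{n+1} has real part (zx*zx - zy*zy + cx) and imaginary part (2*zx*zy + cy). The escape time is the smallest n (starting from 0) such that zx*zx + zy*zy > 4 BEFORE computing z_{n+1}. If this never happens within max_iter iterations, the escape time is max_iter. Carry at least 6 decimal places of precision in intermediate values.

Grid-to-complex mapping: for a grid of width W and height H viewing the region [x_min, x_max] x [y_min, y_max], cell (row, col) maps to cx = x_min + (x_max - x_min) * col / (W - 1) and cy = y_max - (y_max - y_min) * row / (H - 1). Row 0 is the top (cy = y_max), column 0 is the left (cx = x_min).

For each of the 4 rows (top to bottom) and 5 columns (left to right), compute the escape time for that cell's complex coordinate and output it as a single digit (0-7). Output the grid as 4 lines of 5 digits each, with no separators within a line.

(row=0, col=0): c = -0.1200 + -0.3100i → escape time 7
(row=0, col=1): c = 0.1325 + -0.3100i → escape time 7
(row=0, col=2): c = 0.3850 + -0.3100i → escape time 7
(row=0, col=3): c = 0.6375 + -0.3100i → escape time 4
(row=0, col=4): c = 0.8900 + -0.3100i → escape time 3
(row=1, col=0): c = -0.1200 + -0.5400i → escape time 7
(row=1, col=1): c = 0.1325 + -0.5400i → escape time 7
(row=1, col=2): c = 0.3850 + -0.5400i → escape time 7
(row=1, col=3): c = 0.6375 + -0.5400i → escape time 3
(row=1, col=4): c = 0.8900 + -0.5400i → escape time 2
(row=2, col=0): c = -0.1200 + -0.7700i → escape time 7
(row=2, col=1): c = 0.1325 + -0.7700i → escape time 6
(row=2, col=2): c = 0.3850 + -0.7700i → escape time 4
(row=2, col=3): c = 0.6375 + -0.7700i → escape time 3
(row=2, col=4): c = 0.8900 + -0.7700i → escape time 2
(row=3, col=0): c = -0.1200 + -1.0000i → escape time 7
(row=3, col=1): c = 0.1325 + -1.0000i → escape time 4
(row=3, col=2): c = 0.3850 + -1.0000i → escape time 3
(row=3, col=3): c = 0.6375 + -1.0000i → escape time 2
(row=3, col=4): c = 0.8900 + -1.0000i → escape time 2

Answer: 77743
77732
76432
74322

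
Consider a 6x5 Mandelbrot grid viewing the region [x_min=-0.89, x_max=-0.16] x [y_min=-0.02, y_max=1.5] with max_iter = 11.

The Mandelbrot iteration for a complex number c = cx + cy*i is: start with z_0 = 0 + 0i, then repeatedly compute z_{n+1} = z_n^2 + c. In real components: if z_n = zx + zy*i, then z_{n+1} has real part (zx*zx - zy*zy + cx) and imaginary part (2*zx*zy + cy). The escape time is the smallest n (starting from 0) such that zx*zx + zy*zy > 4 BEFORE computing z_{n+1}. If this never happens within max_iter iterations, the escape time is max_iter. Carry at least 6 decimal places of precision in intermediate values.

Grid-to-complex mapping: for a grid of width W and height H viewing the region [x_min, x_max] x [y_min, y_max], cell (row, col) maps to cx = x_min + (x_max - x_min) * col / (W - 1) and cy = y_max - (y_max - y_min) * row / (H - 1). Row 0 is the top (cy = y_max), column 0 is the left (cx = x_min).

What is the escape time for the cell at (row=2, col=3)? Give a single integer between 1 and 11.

z_0 = 0 + 0i, c = -0.4520 + 0.7400i
Iter 1: z = -0.4520 + 0.7400i, |z|^2 = 0.7519
Iter 2: z = -0.7953 + 0.0710i, |z|^2 = 0.6375
Iter 3: z = 0.1754 + 0.6270i, |z|^2 = 0.4239
Iter 4: z = -0.8144 + 0.9600i, |z|^2 = 1.5848
Iter 5: z = -0.7105 + -0.8236i, |z|^2 = 1.1830
Iter 6: z = -0.6255 + 1.9102i, |z|^2 = 4.0403
Escaped at iteration 6

Answer: 6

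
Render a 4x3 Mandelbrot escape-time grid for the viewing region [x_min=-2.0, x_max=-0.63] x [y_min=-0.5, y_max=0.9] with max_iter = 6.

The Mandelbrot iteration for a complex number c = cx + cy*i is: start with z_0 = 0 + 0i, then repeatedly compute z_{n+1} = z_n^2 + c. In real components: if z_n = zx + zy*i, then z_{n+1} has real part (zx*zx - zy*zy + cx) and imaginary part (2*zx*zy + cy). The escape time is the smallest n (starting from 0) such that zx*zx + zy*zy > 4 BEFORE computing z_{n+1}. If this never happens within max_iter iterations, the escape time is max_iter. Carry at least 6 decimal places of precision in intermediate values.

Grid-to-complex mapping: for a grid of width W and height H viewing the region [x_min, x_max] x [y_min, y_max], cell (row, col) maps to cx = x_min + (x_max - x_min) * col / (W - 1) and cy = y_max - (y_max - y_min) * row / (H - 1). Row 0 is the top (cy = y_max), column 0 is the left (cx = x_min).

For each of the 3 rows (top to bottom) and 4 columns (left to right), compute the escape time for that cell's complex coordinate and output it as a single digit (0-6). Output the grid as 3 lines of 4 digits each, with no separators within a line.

(row=0, col=0): c = -2.0000 + 0.9000i → escape time 1
(row=0, col=1): c = -1.5433 + 0.9000i → escape time 3
(row=0, col=2): c = -1.0867 + 0.9000i → escape time 3
(row=0, col=3): c = -0.6300 + 0.9000i → escape time 4
(row=1, col=0): c = -2.0000 + 0.2000i → escape time 1
(row=1, col=1): c = -1.5433 + 0.2000i → escape time 5
(row=1, col=2): c = -1.0867 + 0.2000i → escape time 6
(row=1, col=3): c = -0.6300 + 0.2000i → escape time 6
(row=2, col=0): c = -2.0000 + -0.5000i → escape time 1
(row=2, col=1): c = -1.5433 + -0.5000i → escape time 3
(row=2, col=2): c = -1.0867 + -0.5000i → escape time 5
(row=2, col=3): c = -0.6300 + -0.5000i → escape time 6

Answer: 1334
1566
1356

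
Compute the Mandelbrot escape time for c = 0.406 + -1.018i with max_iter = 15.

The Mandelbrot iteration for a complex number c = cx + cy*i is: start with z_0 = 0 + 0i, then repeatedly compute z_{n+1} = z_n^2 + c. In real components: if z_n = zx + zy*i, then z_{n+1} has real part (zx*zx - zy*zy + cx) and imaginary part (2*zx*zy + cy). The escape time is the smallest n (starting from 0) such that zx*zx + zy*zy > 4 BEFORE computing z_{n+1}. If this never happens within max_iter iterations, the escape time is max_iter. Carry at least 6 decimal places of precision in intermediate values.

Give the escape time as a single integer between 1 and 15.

z_0 = 0 + 0i, c = 0.4060 + -1.0180i
Iter 1: z = 0.4060 + -1.0180i, |z|^2 = 1.2012
Iter 2: z = -0.4655 + -1.8446i, |z|^2 = 3.6193
Iter 3: z = -2.7799 + 0.6993i, |z|^2 = 8.2170
Escaped at iteration 3

Answer: 3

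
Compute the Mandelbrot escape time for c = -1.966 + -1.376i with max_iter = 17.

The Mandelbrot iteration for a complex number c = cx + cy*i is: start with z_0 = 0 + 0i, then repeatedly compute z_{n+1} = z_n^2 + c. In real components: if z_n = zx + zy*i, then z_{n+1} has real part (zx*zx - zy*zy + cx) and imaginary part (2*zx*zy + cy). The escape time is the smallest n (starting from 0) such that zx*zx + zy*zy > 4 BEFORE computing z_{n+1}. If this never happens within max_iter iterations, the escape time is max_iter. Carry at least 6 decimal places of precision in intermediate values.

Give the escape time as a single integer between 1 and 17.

Answer: 1

Derivation:
z_0 = 0 + 0i, c = -1.9660 + -1.3760i
Iter 1: z = -1.9660 + -1.3760i, |z|^2 = 5.7585
Escaped at iteration 1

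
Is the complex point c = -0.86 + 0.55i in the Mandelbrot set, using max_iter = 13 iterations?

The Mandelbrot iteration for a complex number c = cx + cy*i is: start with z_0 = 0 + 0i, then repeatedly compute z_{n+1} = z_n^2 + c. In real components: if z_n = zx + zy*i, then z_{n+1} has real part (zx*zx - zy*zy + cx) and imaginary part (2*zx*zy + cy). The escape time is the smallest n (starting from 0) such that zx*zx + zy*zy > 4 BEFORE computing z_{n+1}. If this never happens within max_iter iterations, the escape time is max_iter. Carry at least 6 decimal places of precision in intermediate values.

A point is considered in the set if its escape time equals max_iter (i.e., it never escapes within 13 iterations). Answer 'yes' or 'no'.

Answer: no

Derivation:
z_0 = 0 + 0i, c = -0.8600 + 0.5500i
Iter 1: z = -0.8600 + 0.5500i, |z|^2 = 1.0421
Iter 2: z = -0.4229 + -0.3960i, |z|^2 = 0.3357
Iter 3: z = -0.8380 + 0.8849i, |z|^2 = 1.4853
Iter 4: z = -0.9409 + -0.9331i, |z|^2 = 1.7560
Iter 5: z = -0.8454 + 2.3059i, |z|^2 = 6.0320
Escaped at iteration 5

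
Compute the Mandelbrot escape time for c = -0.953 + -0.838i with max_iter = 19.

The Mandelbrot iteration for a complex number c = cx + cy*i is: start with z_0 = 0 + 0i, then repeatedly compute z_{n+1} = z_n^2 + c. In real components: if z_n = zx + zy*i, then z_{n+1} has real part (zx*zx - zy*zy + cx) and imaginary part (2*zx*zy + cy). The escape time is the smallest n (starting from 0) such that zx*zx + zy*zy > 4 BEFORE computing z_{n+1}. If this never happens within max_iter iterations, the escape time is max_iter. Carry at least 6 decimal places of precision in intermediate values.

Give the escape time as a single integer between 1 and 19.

Answer: 3

Derivation:
z_0 = 0 + 0i, c = -0.9530 + -0.8380i
Iter 1: z = -0.9530 + -0.8380i, |z|^2 = 1.6105
Iter 2: z = -0.7470 + 0.7592i, |z|^2 = 1.1345
Iter 3: z = -0.9714 + -1.9723i, |z|^2 = 4.8337
Escaped at iteration 3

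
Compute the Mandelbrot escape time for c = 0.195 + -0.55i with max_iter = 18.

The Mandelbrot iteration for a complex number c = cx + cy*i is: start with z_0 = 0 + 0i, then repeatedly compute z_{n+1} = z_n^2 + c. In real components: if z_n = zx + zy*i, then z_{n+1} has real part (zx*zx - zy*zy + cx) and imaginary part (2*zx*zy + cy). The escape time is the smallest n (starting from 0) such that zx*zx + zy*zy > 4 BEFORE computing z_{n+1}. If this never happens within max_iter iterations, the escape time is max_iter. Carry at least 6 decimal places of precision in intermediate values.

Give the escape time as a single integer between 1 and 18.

Answer: 18

Derivation:
z_0 = 0 + 0i, c = 0.1950 + -0.5500i
Iter 1: z = 0.1950 + -0.5500i, |z|^2 = 0.3405
Iter 2: z = -0.0695 + -0.7645i, |z|^2 = 0.5893
Iter 3: z = -0.3846 + -0.4438i, |z|^2 = 0.3449
Iter 4: z = 0.1460 + -0.2086i, |z|^2 = 0.0648
Iter 5: z = 0.1728 + -0.6109i, |z|^2 = 0.4031
Iter 6: z = -0.1484 + -0.7611i, |z|^2 = 0.6013
Iter 7: z = -0.3623 + -0.3241i, |z|^2 = 0.2363
Iter 8: z = 0.2212 + -0.3151i, |z|^2 = 0.1482
Iter 9: z = 0.1446 + -0.6894i, |z|^2 = 0.4962
Iter 10: z = -0.2594 + -0.7494i, |z|^2 = 0.6289
Iter 11: z = -0.2994 + -0.1613i, |z|^2 = 0.1156
Iter 12: z = 0.2586 + -0.4535i, |z|^2 = 0.2725
Iter 13: z = 0.0563 + -0.7845i, |z|^2 = 0.6187
Iter 14: z = -0.4173 + -0.6383i, |z|^2 = 0.5816
Iter 15: z = -0.0382 + -0.0173i, |z|^2 = 0.0018
Iter 16: z = 0.1962 + -0.5487i, |z|^2 = 0.3395
Iter 17: z = -0.0676 + -0.7653i, |z|^2 = 0.5902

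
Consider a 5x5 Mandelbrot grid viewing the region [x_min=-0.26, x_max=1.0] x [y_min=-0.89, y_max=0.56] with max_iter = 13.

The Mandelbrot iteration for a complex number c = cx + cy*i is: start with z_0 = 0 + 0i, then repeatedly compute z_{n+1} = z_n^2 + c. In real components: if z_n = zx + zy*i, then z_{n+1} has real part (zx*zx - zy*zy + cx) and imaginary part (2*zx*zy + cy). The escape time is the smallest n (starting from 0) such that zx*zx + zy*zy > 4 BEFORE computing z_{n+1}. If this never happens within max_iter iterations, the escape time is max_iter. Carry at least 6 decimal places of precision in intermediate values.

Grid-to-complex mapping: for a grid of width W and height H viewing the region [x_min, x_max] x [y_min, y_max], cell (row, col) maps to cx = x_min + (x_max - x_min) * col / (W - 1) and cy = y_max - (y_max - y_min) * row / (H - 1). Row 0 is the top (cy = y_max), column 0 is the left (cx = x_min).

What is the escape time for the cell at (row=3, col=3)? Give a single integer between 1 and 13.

z_0 = 0 + 0i, c = 0.6850 + -0.5275i
Iter 1: z = 0.6850 + -0.5275i, |z|^2 = 0.7475
Iter 2: z = 0.8760 + -1.2502i, |z|^2 = 2.3303
Iter 3: z = -0.1106 + -2.7177i, |z|^2 = 7.3983
Escaped at iteration 3

Answer: 3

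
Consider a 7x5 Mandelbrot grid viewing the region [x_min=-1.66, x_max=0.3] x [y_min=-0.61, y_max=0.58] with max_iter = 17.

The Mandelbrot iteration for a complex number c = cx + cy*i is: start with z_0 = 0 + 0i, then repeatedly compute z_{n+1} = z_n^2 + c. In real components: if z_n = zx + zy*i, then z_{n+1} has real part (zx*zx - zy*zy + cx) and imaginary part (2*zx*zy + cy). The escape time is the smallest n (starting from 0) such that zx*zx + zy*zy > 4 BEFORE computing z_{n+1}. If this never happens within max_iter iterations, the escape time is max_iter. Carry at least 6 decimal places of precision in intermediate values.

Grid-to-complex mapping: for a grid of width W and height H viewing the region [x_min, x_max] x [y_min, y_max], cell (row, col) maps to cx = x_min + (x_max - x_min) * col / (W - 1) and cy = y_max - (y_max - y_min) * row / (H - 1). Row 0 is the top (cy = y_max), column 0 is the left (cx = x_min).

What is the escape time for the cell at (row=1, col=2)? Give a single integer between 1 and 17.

Answer: 17

Derivation:
z_0 = 0 + 0i, c = -1.0067 + 0.2825i
Iter 1: z = -1.0067 + 0.2825i, |z|^2 = 1.0932
Iter 2: z = -0.0731 + -0.2863i, |z|^2 = 0.0873
Iter 3: z = -1.0833 + 0.3243i, |z|^2 = 1.2787
Iter 4: z = 0.0616 + -0.4202i, |z|^2 = 0.1804
Iter 5: z = -1.1795 + 0.2307i, |z|^2 = 1.4443
Iter 6: z = 0.3312 + -0.2617i, |z|^2 = 0.1782
Iter 7: z = -0.9655 + 0.1091i, |z|^2 = 0.9441
Iter 8: z = -0.0864 + 0.0718i, |z|^2 = 0.0126
Iter 9: z = -1.0044 + 0.2701i, |z|^2 = 1.0817
Iter 10: z = -0.0709 + -0.2600i, |z|^2 = 0.0726
Iter 11: z = -1.0693 + 0.3194i, |z|^2 = 1.2453
Iter 12: z = 0.0346 + -0.4005i, |z|^2 = 0.1616
Iter 13: z = -1.1658 + 0.2547i, |z|^2 = 1.4241
Iter 14: z = 0.2876 + -0.3115i, |z|^2 = 0.1798
Iter 15: z = -1.0210 + 0.1033i, |z|^2 = 1.0531
Iter 16: z = 0.0250 + 0.0715i, |z|^2 = 0.0057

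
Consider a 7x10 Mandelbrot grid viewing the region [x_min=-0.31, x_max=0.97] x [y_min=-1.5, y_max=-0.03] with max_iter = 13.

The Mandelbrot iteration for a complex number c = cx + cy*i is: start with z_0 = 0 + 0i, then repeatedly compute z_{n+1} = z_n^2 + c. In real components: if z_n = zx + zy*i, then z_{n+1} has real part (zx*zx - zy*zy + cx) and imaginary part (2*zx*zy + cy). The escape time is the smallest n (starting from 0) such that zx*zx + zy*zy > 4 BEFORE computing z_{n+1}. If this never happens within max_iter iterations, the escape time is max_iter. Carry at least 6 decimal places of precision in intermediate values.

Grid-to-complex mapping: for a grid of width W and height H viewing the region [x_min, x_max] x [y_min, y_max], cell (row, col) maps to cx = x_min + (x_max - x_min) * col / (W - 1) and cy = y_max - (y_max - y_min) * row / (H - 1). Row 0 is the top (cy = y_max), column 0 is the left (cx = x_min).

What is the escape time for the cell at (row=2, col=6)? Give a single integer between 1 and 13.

z_0 = 0 + 0i, c = 0.9700 + -0.3567i
Iter 1: z = 0.9700 + -0.3567i, |z|^2 = 1.0681
Iter 2: z = 1.7837 + -1.0486i, |z|^2 = 4.2811
Escaped at iteration 2

Answer: 2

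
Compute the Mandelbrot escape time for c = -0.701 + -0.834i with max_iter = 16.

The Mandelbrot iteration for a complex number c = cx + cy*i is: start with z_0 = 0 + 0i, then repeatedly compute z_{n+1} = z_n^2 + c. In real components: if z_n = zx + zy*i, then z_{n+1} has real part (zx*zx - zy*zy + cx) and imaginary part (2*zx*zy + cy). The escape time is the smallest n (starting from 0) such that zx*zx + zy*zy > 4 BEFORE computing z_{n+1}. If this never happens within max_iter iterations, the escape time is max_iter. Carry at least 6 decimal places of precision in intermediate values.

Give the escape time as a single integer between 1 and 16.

z_0 = 0 + 0i, c = -0.7010 + -0.8340i
Iter 1: z = -0.7010 + -0.8340i, |z|^2 = 1.1870
Iter 2: z = -0.9052 + 0.3353i, |z|^2 = 0.9317
Iter 3: z = 0.0059 + -1.4409i, |z|^2 = 2.0763
Iter 4: z = -2.7773 + -0.8510i, |z|^2 = 8.4374
Escaped at iteration 4

Answer: 4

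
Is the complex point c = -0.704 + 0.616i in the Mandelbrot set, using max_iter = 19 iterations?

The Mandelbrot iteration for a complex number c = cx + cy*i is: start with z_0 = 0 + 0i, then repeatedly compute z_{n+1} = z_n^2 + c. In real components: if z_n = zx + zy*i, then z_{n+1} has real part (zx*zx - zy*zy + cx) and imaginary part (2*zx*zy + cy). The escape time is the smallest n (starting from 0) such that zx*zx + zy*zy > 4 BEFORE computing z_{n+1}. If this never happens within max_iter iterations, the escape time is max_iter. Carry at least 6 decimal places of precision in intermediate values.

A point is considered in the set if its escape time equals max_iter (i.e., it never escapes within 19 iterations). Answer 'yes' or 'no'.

Answer: no

Derivation:
z_0 = 0 + 0i, c = -0.7040 + 0.6160i
Iter 1: z = -0.7040 + 0.6160i, |z|^2 = 0.8751
Iter 2: z = -0.5878 + -0.2513i, |z|^2 = 0.4087
Iter 3: z = -0.4216 + 0.9115i, |z|^2 = 1.0086
Iter 4: z = -1.3570 + -0.1526i, |z|^2 = 1.8648
Iter 5: z = 1.1143 + 1.0301i, |z|^2 = 2.3028
Iter 6: z = -0.5235 + 2.9117i, |z|^2 = 8.7519
Escaped at iteration 6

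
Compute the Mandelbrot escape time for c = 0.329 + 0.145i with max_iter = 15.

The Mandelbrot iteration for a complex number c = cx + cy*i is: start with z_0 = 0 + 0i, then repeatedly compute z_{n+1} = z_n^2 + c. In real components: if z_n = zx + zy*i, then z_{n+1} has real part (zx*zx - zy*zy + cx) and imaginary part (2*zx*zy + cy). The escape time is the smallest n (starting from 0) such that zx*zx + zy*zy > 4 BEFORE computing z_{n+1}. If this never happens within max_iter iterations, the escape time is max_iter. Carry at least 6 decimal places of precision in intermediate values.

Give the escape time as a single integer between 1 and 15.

Answer: 15

Derivation:
z_0 = 0 + 0i, c = 0.3290 + 0.1450i
Iter 1: z = 0.3290 + 0.1450i, |z|^2 = 0.1293
Iter 2: z = 0.4162 + 0.2404i, |z|^2 = 0.2310
Iter 3: z = 0.4444 + 0.3451i, |z|^2 = 0.3166
Iter 4: z = 0.4074 + 0.4518i, |z|^2 = 0.3701
Iter 5: z = 0.2909 + 0.5131i, |z|^2 = 0.3479
Iter 6: z = 0.1503 + 0.4435i, |z|^2 = 0.2193
Iter 7: z = 0.1549 + 0.2783i, |z|^2 = 0.1015
Iter 8: z = 0.2755 + 0.2312i, |z|^2 = 0.1294
Iter 9: z = 0.3514 + 0.2724i, |z|^2 = 0.1977
Iter 10: z = 0.3783 + 0.3365i, |z|^2 = 0.2563
Iter 11: z = 0.3589 + 0.3996i, |z|^2 = 0.2885
Iter 12: z = 0.2981 + 0.4318i, |z|^2 = 0.2754
Iter 13: z = 0.2314 + 0.4025i, |z|^2 = 0.2156
Iter 14: z = 0.2206 + 0.3313i, |z|^2 = 0.1584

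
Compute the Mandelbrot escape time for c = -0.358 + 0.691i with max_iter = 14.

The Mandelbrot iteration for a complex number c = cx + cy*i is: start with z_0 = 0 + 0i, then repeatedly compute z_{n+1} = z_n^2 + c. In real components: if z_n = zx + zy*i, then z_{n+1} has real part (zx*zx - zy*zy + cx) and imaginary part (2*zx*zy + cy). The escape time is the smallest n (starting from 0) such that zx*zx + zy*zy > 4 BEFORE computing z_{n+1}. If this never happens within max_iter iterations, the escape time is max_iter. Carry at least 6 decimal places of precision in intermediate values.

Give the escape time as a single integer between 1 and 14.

Answer: 10

Derivation:
z_0 = 0 + 0i, c = -0.3580 + 0.6910i
Iter 1: z = -0.3580 + 0.6910i, |z|^2 = 0.6056
Iter 2: z = -0.7073 + 0.1962i, |z|^2 = 0.5388
Iter 3: z = 0.1038 + 0.4134i, |z|^2 = 0.1817
Iter 4: z = -0.5181 + 0.7768i, |z|^2 = 0.8719
Iter 5: z = -0.6930 + -0.1140i, |z|^2 = 0.4932
Iter 6: z = 0.1092 + 0.8489i, |z|^2 = 0.7326
Iter 7: z = -1.0668 + 0.8765i, |z|^2 = 1.9062
Iter 8: z = 0.0118 + -1.1790i, |z|^2 = 1.3901
Iter 9: z = -1.7479 + 0.6633i, |z|^2 = 3.4949
Iter 10: z = 2.2571 + -1.6276i, |z|^2 = 7.7436
Escaped at iteration 10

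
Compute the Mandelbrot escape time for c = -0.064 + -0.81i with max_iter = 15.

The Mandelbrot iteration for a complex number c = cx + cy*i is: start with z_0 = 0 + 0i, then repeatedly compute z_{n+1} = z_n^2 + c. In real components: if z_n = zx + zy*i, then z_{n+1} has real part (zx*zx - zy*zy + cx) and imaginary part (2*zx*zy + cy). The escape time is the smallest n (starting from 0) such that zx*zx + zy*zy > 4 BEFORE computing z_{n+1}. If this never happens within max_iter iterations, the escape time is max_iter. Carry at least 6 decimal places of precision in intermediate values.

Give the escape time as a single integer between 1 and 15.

z_0 = 0 + 0i, c = -0.0640 + -0.8100i
Iter 1: z = -0.0640 + -0.8100i, |z|^2 = 0.6602
Iter 2: z = -0.7160 + -0.7063i, |z|^2 = 1.0115
Iter 3: z = -0.0502 + 0.2015i, |z|^2 = 0.0431
Iter 4: z = -0.1021 + -0.8302i, |z|^2 = 0.6997
Iter 5: z = -0.7429 + -0.6405i, |z|^2 = 0.9621
Iter 6: z = 0.0776 + 0.1417i, |z|^2 = 0.0261
Iter 7: z = -0.0780 + -0.7880i, |z|^2 = 0.6271
Iter 8: z = -0.6789 + -0.6870i, |z|^2 = 0.9328
Iter 9: z = -0.0751 + 0.1228i, |z|^2 = 0.0207
Iter 10: z = -0.0734 + -0.8284i, |z|^2 = 0.6917
Iter 11: z = -0.7449 + -0.6883i, |z|^2 = 1.0287
Iter 12: z = 0.0171 + 0.2155i, |z|^2 = 0.0467
Iter 13: z = -0.1101 + -0.8026i, |z|^2 = 0.6563
Iter 14: z = -0.6961 + -0.6332i, |z|^2 = 0.8855

Answer: 15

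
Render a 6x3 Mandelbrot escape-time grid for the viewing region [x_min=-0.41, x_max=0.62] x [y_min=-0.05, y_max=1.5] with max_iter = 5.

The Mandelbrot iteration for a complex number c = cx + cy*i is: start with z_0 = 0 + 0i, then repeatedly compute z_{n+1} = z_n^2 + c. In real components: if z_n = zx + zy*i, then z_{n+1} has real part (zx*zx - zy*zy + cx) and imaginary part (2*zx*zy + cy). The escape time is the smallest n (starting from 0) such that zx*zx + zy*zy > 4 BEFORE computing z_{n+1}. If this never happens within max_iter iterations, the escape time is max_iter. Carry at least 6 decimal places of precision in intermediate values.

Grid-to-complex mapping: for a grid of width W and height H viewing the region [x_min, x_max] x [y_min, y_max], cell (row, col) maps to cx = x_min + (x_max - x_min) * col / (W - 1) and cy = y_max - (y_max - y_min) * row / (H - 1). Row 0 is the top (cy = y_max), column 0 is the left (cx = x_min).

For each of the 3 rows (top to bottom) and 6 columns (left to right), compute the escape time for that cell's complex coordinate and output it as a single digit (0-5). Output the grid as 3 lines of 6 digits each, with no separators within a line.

(row=0, col=0): c = -0.4100 + 1.5000i → escape time 2
(row=0, col=1): c = -0.2040 + 1.5000i → escape time 2
(row=0, col=2): c = 0.0020 + 1.5000i → escape time 2
(row=0, col=3): c = 0.2080 + 1.5000i → escape time 2
(row=0, col=4): c = 0.4140 + 1.5000i → escape time 2
(row=0, col=5): c = 0.6200 + 1.5000i → escape time 2
(row=1, col=0): c = -0.4100 + 0.7250i → escape time 5
(row=1, col=1): c = -0.2040 + 0.7250i → escape time 5
(row=1, col=2): c = 0.0020 + 0.7250i → escape time 5
(row=1, col=3): c = 0.2080 + 0.7250i → escape time 5
(row=1, col=4): c = 0.4140 + 0.7250i → escape time 4
(row=1, col=5): c = 0.6200 + 0.7250i → escape time 3
(row=2, col=0): c = -0.4100 + -0.0500i → escape time 5
(row=2, col=1): c = -0.2040 + -0.0500i → escape time 5
(row=2, col=2): c = 0.0020 + -0.0500i → escape time 5
(row=2, col=3): c = 0.2080 + -0.0500i → escape time 5
(row=2, col=4): c = 0.4140 + -0.0500i → escape time 5
(row=2, col=5): c = 0.6200 + -0.0500i → escape time 4

Answer: 222222
555543
555554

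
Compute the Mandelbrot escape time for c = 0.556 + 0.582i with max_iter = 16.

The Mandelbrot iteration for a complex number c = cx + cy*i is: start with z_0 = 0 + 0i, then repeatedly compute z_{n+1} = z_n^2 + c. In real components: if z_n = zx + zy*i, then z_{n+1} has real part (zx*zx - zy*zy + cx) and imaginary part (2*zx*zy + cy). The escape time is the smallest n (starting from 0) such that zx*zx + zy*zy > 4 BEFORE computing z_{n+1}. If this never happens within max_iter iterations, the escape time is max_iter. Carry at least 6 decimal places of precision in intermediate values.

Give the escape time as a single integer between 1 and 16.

z_0 = 0 + 0i, c = 0.5560 + 0.5820i
Iter 1: z = 0.5560 + 0.5820i, |z|^2 = 0.6479
Iter 2: z = 0.5264 + 1.2292i, |z|^2 = 1.7880
Iter 3: z = -0.6778 + 1.8761i, |z|^2 = 3.9792
Iter 4: z = -2.5044 + -1.9612i, |z|^2 = 10.1184
Escaped at iteration 4

Answer: 4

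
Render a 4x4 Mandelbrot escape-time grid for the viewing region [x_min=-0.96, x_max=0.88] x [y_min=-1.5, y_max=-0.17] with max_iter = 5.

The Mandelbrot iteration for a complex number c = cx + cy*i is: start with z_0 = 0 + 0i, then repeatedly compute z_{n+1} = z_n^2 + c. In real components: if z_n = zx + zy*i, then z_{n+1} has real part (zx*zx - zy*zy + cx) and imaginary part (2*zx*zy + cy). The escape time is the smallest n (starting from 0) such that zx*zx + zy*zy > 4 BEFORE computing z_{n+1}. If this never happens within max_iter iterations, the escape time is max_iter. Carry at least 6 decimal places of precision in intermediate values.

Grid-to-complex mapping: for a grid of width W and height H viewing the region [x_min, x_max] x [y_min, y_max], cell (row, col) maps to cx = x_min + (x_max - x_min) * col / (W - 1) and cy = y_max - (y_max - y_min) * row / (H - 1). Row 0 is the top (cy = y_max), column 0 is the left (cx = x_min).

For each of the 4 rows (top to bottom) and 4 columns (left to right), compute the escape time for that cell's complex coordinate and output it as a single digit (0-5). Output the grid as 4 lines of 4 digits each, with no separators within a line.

(row=0, col=0): c = -0.9600 + -0.1700i → escape time 5
(row=0, col=1): c = -0.3467 + -0.1700i → escape time 5
(row=0, col=2): c = 0.2667 + -0.1700i → escape time 5
(row=0, col=3): c = 0.8800 + -0.1700i → escape time 3
(row=1, col=0): c = -0.9600 + -0.6133i → escape time 5
(row=1, col=1): c = -0.3467 + -0.6133i → escape time 5
(row=1, col=2): c = 0.2667 + -0.6133i → escape time 5
(row=1, col=3): c = 0.8800 + -0.6133i → escape time 2
(row=2, col=0): c = -0.9600 + -1.0567i → escape time 3
(row=2, col=1): c = -0.3467 + -1.0567i → escape time 4
(row=2, col=2): c = 0.2667 + -1.0567i → escape time 3
(row=2, col=3): c = 0.8800 + -1.0567i → escape time 2
(row=3, col=0): c = -0.9600 + -1.5000i → escape time 2
(row=3, col=1): c = -0.3467 + -1.5000i → escape time 2
(row=3, col=2): c = 0.2667 + -1.5000i → escape time 2
(row=3, col=3): c = 0.8800 + -1.5000i → escape time 2

Answer: 5553
5552
3432
2222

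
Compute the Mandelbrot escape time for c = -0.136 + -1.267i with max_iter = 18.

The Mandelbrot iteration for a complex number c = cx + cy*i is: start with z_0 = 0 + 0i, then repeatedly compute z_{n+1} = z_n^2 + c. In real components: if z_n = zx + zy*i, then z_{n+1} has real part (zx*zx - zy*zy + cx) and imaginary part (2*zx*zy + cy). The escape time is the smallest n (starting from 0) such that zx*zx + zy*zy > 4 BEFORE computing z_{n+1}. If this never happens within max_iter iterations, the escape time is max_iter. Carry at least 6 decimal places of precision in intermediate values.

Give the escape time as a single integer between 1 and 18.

z_0 = 0 + 0i, c = -0.1360 + -1.2670i
Iter 1: z = -0.1360 + -1.2670i, |z|^2 = 1.6238
Iter 2: z = -1.7228 + -0.9224i, |z|^2 = 3.8188
Iter 3: z = 1.9812 + 1.9111i, |z|^2 = 7.5777
Escaped at iteration 3

Answer: 3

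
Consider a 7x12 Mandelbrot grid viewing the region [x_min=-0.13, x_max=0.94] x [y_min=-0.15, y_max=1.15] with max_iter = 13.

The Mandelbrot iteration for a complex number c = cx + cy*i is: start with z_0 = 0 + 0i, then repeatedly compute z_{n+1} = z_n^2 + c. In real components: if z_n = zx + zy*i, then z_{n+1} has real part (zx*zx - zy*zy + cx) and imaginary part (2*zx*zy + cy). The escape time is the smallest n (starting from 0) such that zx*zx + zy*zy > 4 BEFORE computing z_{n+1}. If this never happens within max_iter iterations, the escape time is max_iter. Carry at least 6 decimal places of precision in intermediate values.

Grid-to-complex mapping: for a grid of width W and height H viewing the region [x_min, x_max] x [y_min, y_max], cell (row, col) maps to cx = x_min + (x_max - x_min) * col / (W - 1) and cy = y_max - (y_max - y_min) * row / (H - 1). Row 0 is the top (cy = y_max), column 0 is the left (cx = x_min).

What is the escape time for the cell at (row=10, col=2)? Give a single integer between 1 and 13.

Answer: 13

Derivation:
z_0 = 0 + 0i, c = 0.2267 + -0.0318i
Iter 1: z = 0.2267 + -0.0318i, |z|^2 = 0.0524
Iter 2: z = 0.2770 + -0.0462i, |z|^2 = 0.0789
Iter 3: z = 0.3013 + -0.0574i, |z|^2 = 0.0941
Iter 4: z = 0.3141 + -0.0664i, |z|^2 = 0.1031
Iter 5: z = 0.3209 + -0.0736i, |z|^2 = 0.1084
Iter 6: z = 0.3243 + -0.0790i, |z|^2 = 0.1114
Iter 7: z = 0.3256 + -0.0831i, |z|^2 = 0.1129
Iter 8: z = 0.3258 + -0.0859i, |z|^2 = 0.1135
Iter 9: z = 0.3254 + -0.0878i, |z|^2 = 0.1136
Iter 10: z = 0.3248 + -0.0890i, |z|^2 = 0.1134
Iter 11: z = 0.3243 + -0.0896i, |z|^2 = 0.1132
Iter 12: z = 0.3238 + -0.0899i, |z|^2 = 0.1129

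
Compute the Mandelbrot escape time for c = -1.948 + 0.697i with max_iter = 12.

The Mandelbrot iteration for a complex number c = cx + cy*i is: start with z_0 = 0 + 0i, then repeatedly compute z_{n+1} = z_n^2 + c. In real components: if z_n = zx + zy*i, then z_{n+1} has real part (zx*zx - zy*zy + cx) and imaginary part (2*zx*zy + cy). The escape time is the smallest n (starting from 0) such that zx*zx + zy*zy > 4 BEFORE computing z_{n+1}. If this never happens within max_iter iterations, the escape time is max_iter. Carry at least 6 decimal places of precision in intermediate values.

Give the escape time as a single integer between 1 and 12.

z_0 = 0 + 0i, c = -1.9480 + 0.6970i
Iter 1: z = -1.9480 + 0.6970i, |z|^2 = 4.2805
Escaped at iteration 1

Answer: 1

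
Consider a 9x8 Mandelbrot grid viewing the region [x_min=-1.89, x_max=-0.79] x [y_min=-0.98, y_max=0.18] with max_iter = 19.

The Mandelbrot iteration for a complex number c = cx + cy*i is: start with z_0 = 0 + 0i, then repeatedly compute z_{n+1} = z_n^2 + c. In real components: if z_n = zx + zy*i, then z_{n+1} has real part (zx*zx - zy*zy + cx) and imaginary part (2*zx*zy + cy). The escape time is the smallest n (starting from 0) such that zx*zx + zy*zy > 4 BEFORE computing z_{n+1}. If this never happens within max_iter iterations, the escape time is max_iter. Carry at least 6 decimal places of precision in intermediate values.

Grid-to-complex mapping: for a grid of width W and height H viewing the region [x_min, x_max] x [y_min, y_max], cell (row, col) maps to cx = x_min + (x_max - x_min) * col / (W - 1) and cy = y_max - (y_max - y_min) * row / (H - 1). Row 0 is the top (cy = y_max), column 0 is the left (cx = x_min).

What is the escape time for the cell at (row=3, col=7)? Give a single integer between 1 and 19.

Answer: 14

Derivation:
z_0 = 0 + 0i, c = -0.9275 + -0.3171i
Iter 1: z = -0.9275 + -0.3171i, |z|^2 = 0.9608
Iter 2: z = -0.1678 + 0.2712i, |z|^2 = 0.1017
Iter 3: z = -0.9729 + -0.4082i, |z|^2 = 1.1131
Iter 4: z = -0.1476 + 0.4770i, |z|^2 = 0.2493
Iter 5: z = -1.1332 + -0.4580i, |z|^2 = 1.4940
Iter 6: z = 0.1470 + 0.7209i, |z|^2 = 0.5413
Iter 7: z = -1.4256 + -0.1052i, |z|^2 = 2.0433
Iter 8: z = 1.0937 + -0.0172i, |z|^2 = 1.1964
Iter 9: z = 0.2683 + -0.3548i, |z|^2 = 0.1978
Iter 10: z = -0.9813 + -0.5075i, |z|^2 = 1.2206
Iter 11: z = -0.2220 + 0.6790i, |z|^2 = 0.5103
Iter 12: z = -1.3392 + -0.6187i, |z|^2 = 2.1762
Iter 13: z = 0.4832 + 1.3399i, |z|^2 = 2.0287
Iter 14: z = -2.4892 + 0.9778i, |z|^2 = 7.1522
Escaped at iteration 14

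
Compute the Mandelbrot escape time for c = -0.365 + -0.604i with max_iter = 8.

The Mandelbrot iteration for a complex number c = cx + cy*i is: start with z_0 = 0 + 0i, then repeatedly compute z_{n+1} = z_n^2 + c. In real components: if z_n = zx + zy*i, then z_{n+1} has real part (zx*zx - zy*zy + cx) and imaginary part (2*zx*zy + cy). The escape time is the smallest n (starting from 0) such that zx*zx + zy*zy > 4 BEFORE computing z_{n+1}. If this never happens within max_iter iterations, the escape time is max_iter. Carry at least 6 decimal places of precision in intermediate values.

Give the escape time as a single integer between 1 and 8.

Answer: 8

Derivation:
z_0 = 0 + 0i, c = -0.3650 + -0.6040i
Iter 1: z = -0.3650 + -0.6040i, |z|^2 = 0.4980
Iter 2: z = -0.5966 + -0.1631i, |z|^2 = 0.3825
Iter 3: z = -0.0357 + -0.4094i, |z|^2 = 0.1689
Iter 4: z = -0.5313 + -0.5748i, |z|^2 = 0.6127
Iter 5: z = -0.4131 + 0.0068i, |z|^2 = 0.1707
Iter 6: z = -0.1944 + -0.6096i, |z|^2 = 0.4095
Iter 7: z = -0.6989 + -0.3669i, |z|^2 = 0.6230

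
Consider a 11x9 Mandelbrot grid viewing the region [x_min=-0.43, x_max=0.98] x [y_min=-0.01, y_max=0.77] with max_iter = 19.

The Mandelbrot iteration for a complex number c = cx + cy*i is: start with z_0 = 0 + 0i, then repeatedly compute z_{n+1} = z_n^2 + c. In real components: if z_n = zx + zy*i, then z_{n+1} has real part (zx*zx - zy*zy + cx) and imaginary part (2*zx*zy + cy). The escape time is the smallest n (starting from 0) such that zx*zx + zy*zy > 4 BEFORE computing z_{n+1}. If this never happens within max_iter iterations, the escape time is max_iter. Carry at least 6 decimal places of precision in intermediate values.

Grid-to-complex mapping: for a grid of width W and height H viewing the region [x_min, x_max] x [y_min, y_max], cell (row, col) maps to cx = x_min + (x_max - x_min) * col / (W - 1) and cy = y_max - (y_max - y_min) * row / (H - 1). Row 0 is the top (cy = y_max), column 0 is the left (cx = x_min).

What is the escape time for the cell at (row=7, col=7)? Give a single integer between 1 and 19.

z_0 = 0 + 0i, c = 0.5570 + 0.0875i
Iter 1: z = 0.5570 + 0.0875i, |z|^2 = 0.3179
Iter 2: z = 0.8596 + 0.1850i, |z|^2 = 0.7731
Iter 3: z = 1.2617 + 0.4055i, |z|^2 = 1.7563
Iter 4: z = 1.9844 + 1.1107i, |z|^2 = 5.1716
Escaped at iteration 4

Answer: 4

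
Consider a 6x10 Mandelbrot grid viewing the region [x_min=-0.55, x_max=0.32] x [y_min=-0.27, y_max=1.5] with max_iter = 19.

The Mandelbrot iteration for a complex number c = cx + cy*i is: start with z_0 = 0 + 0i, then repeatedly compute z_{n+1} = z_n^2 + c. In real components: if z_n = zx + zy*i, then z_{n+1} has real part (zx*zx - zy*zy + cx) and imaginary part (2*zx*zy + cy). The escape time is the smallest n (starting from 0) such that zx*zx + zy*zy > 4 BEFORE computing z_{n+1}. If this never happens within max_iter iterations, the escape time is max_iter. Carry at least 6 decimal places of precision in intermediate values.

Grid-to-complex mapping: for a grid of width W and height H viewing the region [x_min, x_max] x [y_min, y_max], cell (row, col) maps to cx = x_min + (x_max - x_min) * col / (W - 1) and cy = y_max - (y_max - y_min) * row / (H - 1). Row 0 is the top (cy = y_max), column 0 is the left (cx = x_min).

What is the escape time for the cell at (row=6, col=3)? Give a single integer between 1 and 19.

Answer: 19

Derivation:
z_0 = 0 + 0i, c = -0.0280 + 0.3200i
Iter 1: z = -0.0280 + 0.3200i, |z|^2 = 0.1032
Iter 2: z = -0.1296 + 0.3021i, |z|^2 = 0.1081
Iter 3: z = -0.1025 + 0.2417i, |z|^2 = 0.0689
Iter 4: z = -0.0759 + 0.2705i, |z|^2 = 0.0789
Iter 5: z = -0.0954 + 0.2789i, |z|^2 = 0.0869
Iter 6: z = -0.0967 + 0.2668i, |z|^2 = 0.0805
Iter 7: z = -0.0898 + 0.2684i, |z|^2 = 0.0801
Iter 8: z = -0.0920 + 0.2718i, |z|^2 = 0.0823
Iter 9: z = -0.0934 + 0.2700i, |z|^2 = 0.0816
Iter 10: z = -0.0922 + 0.2696i, |z|^2 = 0.0812
Iter 11: z = -0.0922 + 0.2703i, |z|^2 = 0.0816
Iter 12: z = -0.0926 + 0.2702i, |z|^2 = 0.0816
Iter 13: z = -0.0924 + 0.2700i, |z|^2 = 0.0814
Iter 14: z = -0.0923 + 0.2701i, |z|^2 = 0.0815
Iter 15: z = -0.0924 + 0.2701i, |z|^2 = 0.0815
Iter 16: z = -0.0924 + 0.2701i, |z|^2 = 0.0815
Iter 17: z = -0.0924 + 0.2701i, |z|^2 = 0.0815
Iter 18: z = -0.0924 + 0.2701i, |z|^2 = 0.0815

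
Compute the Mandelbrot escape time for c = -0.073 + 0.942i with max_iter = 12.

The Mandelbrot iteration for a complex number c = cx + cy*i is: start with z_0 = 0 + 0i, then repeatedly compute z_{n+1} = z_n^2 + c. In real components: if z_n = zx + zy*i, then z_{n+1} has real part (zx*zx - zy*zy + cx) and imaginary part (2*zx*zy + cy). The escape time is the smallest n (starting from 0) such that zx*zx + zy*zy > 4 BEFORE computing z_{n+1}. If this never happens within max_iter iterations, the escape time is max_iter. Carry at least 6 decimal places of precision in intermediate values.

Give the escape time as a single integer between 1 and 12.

z_0 = 0 + 0i, c = -0.0730 + 0.9420i
Iter 1: z = -0.0730 + 0.9420i, |z|^2 = 0.8927
Iter 2: z = -0.9550 + 0.8045i, |z|^2 = 1.5593
Iter 3: z = 0.1919 + -0.5946i, |z|^2 = 0.3904
Iter 4: z = -0.3897 + 0.7138i, |z|^2 = 0.6613
Iter 5: z = -0.4306 + 0.3857i, |z|^2 = 0.3342
Iter 6: z = -0.0363 + 0.6099i, |z|^2 = 0.3732
Iter 7: z = -0.4436 + 0.8977i, |z|^2 = 1.0026
Iter 8: z = -0.6820 + 0.1456i, |z|^2 = 0.4864
Iter 9: z = 0.3710 + 0.7434i, |z|^2 = 0.6903
Iter 10: z = -0.4880 + 1.4936i, |z|^2 = 2.4690
Iter 11: z = -2.0657 + -0.5158i, |z|^2 = 4.5331
Escaped at iteration 11

Answer: 11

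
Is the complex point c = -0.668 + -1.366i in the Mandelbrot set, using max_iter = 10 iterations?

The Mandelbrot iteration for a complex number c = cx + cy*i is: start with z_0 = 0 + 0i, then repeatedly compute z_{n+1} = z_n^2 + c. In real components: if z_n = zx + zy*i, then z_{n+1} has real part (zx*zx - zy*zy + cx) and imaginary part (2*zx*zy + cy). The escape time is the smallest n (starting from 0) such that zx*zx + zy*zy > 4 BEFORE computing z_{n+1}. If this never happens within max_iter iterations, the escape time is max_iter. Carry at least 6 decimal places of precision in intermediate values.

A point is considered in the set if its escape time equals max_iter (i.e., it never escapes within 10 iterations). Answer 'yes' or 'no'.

Answer: no

Derivation:
z_0 = 0 + 0i, c = -0.6680 + -1.3660i
Iter 1: z = -0.6680 + -1.3660i, |z|^2 = 2.3122
Iter 2: z = -2.0877 + 0.4590i, |z|^2 = 4.5693
Escaped at iteration 2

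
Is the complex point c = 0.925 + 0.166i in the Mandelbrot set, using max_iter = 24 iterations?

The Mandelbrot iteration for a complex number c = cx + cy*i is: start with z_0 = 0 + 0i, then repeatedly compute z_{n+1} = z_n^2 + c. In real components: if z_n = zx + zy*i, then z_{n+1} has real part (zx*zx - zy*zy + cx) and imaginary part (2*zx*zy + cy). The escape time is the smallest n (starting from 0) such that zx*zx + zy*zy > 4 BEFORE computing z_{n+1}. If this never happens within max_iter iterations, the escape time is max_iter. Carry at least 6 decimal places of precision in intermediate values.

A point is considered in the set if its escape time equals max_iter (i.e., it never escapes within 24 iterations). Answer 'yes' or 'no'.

Answer: no

Derivation:
z_0 = 0 + 0i, c = 0.9250 + 0.1660i
Iter 1: z = 0.9250 + 0.1660i, |z|^2 = 0.8832
Iter 2: z = 1.7531 + 0.4731i, |z|^2 = 3.2971
Iter 3: z = 3.7744 + 1.8248i, |z|^2 = 17.5760
Escaped at iteration 3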